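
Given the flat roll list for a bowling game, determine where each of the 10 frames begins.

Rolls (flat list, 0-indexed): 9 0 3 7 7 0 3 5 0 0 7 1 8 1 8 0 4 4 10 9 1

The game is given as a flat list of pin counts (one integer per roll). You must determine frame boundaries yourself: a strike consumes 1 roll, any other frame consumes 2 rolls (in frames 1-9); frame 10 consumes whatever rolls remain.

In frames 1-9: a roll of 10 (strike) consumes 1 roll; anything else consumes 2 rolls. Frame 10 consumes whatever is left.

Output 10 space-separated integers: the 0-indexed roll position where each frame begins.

Frame 1 starts at roll index 0: rolls=9,0 (sum=9), consumes 2 rolls
Frame 2 starts at roll index 2: rolls=3,7 (sum=10), consumes 2 rolls
Frame 3 starts at roll index 4: rolls=7,0 (sum=7), consumes 2 rolls
Frame 4 starts at roll index 6: rolls=3,5 (sum=8), consumes 2 rolls
Frame 5 starts at roll index 8: rolls=0,0 (sum=0), consumes 2 rolls
Frame 6 starts at roll index 10: rolls=7,1 (sum=8), consumes 2 rolls
Frame 7 starts at roll index 12: rolls=8,1 (sum=9), consumes 2 rolls
Frame 8 starts at roll index 14: rolls=8,0 (sum=8), consumes 2 rolls
Frame 9 starts at roll index 16: rolls=4,4 (sum=8), consumes 2 rolls
Frame 10 starts at roll index 18: 3 remaining rolls

Answer: 0 2 4 6 8 10 12 14 16 18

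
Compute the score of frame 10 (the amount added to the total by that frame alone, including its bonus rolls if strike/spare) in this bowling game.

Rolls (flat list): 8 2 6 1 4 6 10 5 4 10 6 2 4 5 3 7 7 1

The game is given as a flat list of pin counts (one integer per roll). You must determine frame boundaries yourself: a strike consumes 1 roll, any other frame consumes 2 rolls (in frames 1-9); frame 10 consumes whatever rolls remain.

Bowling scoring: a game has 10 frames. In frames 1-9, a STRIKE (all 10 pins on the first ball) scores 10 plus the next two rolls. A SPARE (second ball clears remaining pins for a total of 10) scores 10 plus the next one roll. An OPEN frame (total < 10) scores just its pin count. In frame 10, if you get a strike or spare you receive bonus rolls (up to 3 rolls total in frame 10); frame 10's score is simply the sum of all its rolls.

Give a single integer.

Frame 1: SPARE (8+2=10). 10 + next roll (6) = 16. Cumulative: 16
Frame 2: OPEN (6+1=7). Cumulative: 23
Frame 3: SPARE (4+6=10). 10 + next roll (10) = 20. Cumulative: 43
Frame 4: STRIKE. 10 + next two rolls (5+4) = 19. Cumulative: 62
Frame 5: OPEN (5+4=9). Cumulative: 71
Frame 6: STRIKE. 10 + next two rolls (6+2) = 18. Cumulative: 89
Frame 7: OPEN (6+2=8). Cumulative: 97
Frame 8: OPEN (4+5=9). Cumulative: 106
Frame 9: SPARE (3+7=10). 10 + next roll (7) = 17. Cumulative: 123
Frame 10: OPEN. Sum of all frame-10 rolls (7+1) = 8. Cumulative: 131

Answer: 8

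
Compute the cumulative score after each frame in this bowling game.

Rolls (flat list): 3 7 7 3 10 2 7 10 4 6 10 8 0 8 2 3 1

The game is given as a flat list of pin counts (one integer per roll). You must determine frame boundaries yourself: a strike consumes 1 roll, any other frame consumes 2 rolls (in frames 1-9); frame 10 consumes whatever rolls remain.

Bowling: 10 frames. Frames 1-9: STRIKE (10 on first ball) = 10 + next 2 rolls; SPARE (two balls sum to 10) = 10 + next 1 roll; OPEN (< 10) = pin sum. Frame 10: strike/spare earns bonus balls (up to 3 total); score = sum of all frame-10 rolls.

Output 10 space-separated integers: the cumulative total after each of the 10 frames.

Frame 1: SPARE (3+7=10). 10 + next roll (7) = 17. Cumulative: 17
Frame 2: SPARE (7+3=10). 10 + next roll (10) = 20. Cumulative: 37
Frame 3: STRIKE. 10 + next two rolls (2+7) = 19. Cumulative: 56
Frame 4: OPEN (2+7=9). Cumulative: 65
Frame 5: STRIKE. 10 + next two rolls (4+6) = 20. Cumulative: 85
Frame 6: SPARE (4+6=10). 10 + next roll (10) = 20. Cumulative: 105
Frame 7: STRIKE. 10 + next two rolls (8+0) = 18. Cumulative: 123
Frame 8: OPEN (8+0=8). Cumulative: 131
Frame 9: SPARE (8+2=10). 10 + next roll (3) = 13. Cumulative: 144
Frame 10: OPEN. Sum of all frame-10 rolls (3+1) = 4. Cumulative: 148

Answer: 17 37 56 65 85 105 123 131 144 148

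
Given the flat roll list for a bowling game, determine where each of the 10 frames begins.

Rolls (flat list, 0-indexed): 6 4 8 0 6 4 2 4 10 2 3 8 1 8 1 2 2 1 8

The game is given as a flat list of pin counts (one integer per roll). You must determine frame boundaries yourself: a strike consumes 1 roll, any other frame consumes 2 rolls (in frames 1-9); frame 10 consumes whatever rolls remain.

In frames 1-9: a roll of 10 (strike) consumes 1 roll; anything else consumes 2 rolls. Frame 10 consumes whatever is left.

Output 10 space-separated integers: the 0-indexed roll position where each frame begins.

Answer: 0 2 4 6 8 9 11 13 15 17

Derivation:
Frame 1 starts at roll index 0: rolls=6,4 (sum=10), consumes 2 rolls
Frame 2 starts at roll index 2: rolls=8,0 (sum=8), consumes 2 rolls
Frame 3 starts at roll index 4: rolls=6,4 (sum=10), consumes 2 rolls
Frame 4 starts at roll index 6: rolls=2,4 (sum=6), consumes 2 rolls
Frame 5 starts at roll index 8: roll=10 (strike), consumes 1 roll
Frame 6 starts at roll index 9: rolls=2,3 (sum=5), consumes 2 rolls
Frame 7 starts at roll index 11: rolls=8,1 (sum=9), consumes 2 rolls
Frame 8 starts at roll index 13: rolls=8,1 (sum=9), consumes 2 rolls
Frame 9 starts at roll index 15: rolls=2,2 (sum=4), consumes 2 rolls
Frame 10 starts at roll index 17: 2 remaining rolls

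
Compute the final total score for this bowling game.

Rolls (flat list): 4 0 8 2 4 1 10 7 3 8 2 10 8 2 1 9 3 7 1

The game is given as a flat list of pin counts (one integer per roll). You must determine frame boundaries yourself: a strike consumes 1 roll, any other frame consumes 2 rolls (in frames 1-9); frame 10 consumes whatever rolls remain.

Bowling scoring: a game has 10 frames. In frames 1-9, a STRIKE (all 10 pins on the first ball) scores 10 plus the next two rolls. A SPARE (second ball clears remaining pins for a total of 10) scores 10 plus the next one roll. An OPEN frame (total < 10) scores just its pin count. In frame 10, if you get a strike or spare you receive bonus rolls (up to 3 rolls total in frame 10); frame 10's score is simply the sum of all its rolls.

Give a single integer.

Frame 1: OPEN (4+0=4). Cumulative: 4
Frame 2: SPARE (8+2=10). 10 + next roll (4) = 14. Cumulative: 18
Frame 3: OPEN (4+1=5). Cumulative: 23
Frame 4: STRIKE. 10 + next two rolls (7+3) = 20. Cumulative: 43
Frame 5: SPARE (7+3=10). 10 + next roll (8) = 18. Cumulative: 61
Frame 6: SPARE (8+2=10). 10 + next roll (10) = 20. Cumulative: 81
Frame 7: STRIKE. 10 + next two rolls (8+2) = 20. Cumulative: 101
Frame 8: SPARE (8+2=10). 10 + next roll (1) = 11. Cumulative: 112
Frame 9: SPARE (1+9=10). 10 + next roll (3) = 13. Cumulative: 125
Frame 10: SPARE. Sum of all frame-10 rolls (3+7+1) = 11. Cumulative: 136

Answer: 136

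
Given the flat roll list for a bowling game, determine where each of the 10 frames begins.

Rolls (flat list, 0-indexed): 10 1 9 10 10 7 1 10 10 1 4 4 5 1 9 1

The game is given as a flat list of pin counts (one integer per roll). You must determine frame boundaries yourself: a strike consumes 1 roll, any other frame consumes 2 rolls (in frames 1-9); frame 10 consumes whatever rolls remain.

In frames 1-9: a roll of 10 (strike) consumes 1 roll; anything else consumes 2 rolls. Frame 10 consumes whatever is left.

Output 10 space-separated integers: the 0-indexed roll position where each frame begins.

Frame 1 starts at roll index 0: roll=10 (strike), consumes 1 roll
Frame 2 starts at roll index 1: rolls=1,9 (sum=10), consumes 2 rolls
Frame 3 starts at roll index 3: roll=10 (strike), consumes 1 roll
Frame 4 starts at roll index 4: roll=10 (strike), consumes 1 roll
Frame 5 starts at roll index 5: rolls=7,1 (sum=8), consumes 2 rolls
Frame 6 starts at roll index 7: roll=10 (strike), consumes 1 roll
Frame 7 starts at roll index 8: roll=10 (strike), consumes 1 roll
Frame 8 starts at roll index 9: rolls=1,4 (sum=5), consumes 2 rolls
Frame 9 starts at roll index 11: rolls=4,5 (sum=9), consumes 2 rolls
Frame 10 starts at roll index 13: 3 remaining rolls

Answer: 0 1 3 4 5 7 8 9 11 13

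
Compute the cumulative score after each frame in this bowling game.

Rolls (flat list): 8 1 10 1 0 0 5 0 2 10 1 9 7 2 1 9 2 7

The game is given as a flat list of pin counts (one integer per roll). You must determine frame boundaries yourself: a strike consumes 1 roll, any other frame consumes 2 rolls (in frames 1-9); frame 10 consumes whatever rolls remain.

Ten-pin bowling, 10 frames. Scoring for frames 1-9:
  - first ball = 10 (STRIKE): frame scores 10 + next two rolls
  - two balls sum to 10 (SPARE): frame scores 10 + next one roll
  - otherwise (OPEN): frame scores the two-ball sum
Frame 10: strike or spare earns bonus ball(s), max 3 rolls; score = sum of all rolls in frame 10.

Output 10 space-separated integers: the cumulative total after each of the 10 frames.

Answer: 9 20 21 26 28 48 65 74 86 95

Derivation:
Frame 1: OPEN (8+1=9). Cumulative: 9
Frame 2: STRIKE. 10 + next two rolls (1+0) = 11. Cumulative: 20
Frame 3: OPEN (1+0=1). Cumulative: 21
Frame 4: OPEN (0+5=5). Cumulative: 26
Frame 5: OPEN (0+2=2). Cumulative: 28
Frame 6: STRIKE. 10 + next two rolls (1+9) = 20. Cumulative: 48
Frame 7: SPARE (1+9=10). 10 + next roll (7) = 17. Cumulative: 65
Frame 8: OPEN (7+2=9). Cumulative: 74
Frame 9: SPARE (1+9=10). 10 + next roll (2) = 12. Cumulative: 86
Frame 10: OPEN. Sum of all frame-10 rolls (2+7) = 9. Cumulative: 95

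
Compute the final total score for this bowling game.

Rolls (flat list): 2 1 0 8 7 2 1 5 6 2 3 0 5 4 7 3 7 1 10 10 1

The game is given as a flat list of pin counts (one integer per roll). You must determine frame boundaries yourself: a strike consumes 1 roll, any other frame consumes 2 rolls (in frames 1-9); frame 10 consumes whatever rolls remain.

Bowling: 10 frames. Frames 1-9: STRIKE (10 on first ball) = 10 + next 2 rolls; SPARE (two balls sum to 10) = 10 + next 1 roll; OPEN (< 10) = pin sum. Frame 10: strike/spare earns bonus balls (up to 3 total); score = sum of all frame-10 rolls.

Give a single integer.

Frame 1: OPEN (2+1=3). Cumulative: 3
Frame 2: OPEN (0+8=8). Cumulative: 11
Frame 3: OPEN (7+2=9). Cumulative: 20
Frame 4: OPEN (1+5=6). Cumulative: 26
Frame 5: OPEN (6+2=8). Cumulative: 34
Frame 6: OPEN (3+0=3). Cumulative: 37
Frame 7: OPEN (5+4=9). Cumulative: 46
Frame 8: SPARE (7+3=10). 10 + next roll (7) = 17. Cumulative: 63
Frame 9: OPEN (7+1=8). Cumulative: 71
Frame 10: STRIKE. Sum of all frame-10 rolls (10+10+1) = 21. Cumulative: 92

Answer: 92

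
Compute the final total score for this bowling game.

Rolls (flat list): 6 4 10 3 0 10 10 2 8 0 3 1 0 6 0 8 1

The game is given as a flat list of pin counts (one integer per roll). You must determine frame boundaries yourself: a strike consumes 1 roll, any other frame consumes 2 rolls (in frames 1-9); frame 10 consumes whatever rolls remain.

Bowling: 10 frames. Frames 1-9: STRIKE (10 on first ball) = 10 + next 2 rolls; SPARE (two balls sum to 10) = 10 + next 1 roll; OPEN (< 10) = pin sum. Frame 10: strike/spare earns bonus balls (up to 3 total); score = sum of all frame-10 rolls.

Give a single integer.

Frame 1: SPARE (6+4=10). 10 + next roll (10) = 20. Cumulative: 20
Frame 2: STRIKE. 10 + next two rolls (3+0) = 13. Cumulative: 33
Frame 3: OPEN (3+0=3). Cumulative: 36
Frame 4: STRIKE. 10 + next two rolls (10+2) = 22. Cumulative: 58
Frame 5: STRIKE. 10 + next two rolls (2+8) = 20. Cumulative: 78
Frame 6: SPARE (2+8=10). 10 + next roll (0) = 10. Cumulative: 88
Frame 7: OPEN (0+3=3). Cumulative: 91
Frame 8: OPEN (1+0=1). Cumulative: 92
Frame 9: OPEN (6+0=6). Cumulative: 98
Frame 10: OPEN. Sum of all frame-10 rolls (8+1) = 9. Cumulative: 107

Answer: 107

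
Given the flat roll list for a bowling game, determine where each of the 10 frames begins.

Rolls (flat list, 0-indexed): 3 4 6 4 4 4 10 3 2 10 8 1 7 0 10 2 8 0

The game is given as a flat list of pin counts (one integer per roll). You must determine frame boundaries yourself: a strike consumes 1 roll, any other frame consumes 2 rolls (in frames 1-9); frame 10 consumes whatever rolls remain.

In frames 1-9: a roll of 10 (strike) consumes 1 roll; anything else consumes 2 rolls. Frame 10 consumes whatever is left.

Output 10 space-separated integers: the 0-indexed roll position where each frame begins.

Frame 1 starts at roll index 0: rolls=3,4 (sum=7), consumes 2 rolls
Frame 2 starts at roll index 2: rolls=6,4 (sum=10), consumes 2 rolls
Frame 3 starts at roll index 4: rolls=4,4 (sum=8), consumes 2 rolls
Frame 4 starts at roll index 6: roll=10 (strike), consumes 1 roll
Frame 5 starts at roll index 7: rolls=3,2 (sum=5), consumes 2 rolls
Frame 6 starts at roll index 9: roll=10 (strike), consumes 1 roll
Frame 7 starts at roll index 10: rolls=8,1 (sum=9), consumes 2 rolls
Frame 8 starts at roll index 12: rolls=7,0 (sum=7), consumes 2 rolls
Frame 9 starts at roll index 14: roll=10 (strike), consumes 1 roll
Frame 10 starts at roll index 15: 3 remaining rolls

Answer: 0 2 4 6 7 9 10 12 14 15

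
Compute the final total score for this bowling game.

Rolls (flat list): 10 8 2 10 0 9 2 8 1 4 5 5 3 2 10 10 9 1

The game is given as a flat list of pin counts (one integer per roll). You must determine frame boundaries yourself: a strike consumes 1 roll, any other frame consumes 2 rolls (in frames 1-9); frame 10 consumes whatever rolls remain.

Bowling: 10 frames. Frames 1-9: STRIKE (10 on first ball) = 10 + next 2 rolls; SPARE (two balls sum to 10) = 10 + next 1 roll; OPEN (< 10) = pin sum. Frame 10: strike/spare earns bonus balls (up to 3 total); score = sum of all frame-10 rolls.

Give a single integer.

Answer: 151

Derivation:
Frame 1: STRIKE. 10 + next two rolls (8+2) = 20. Cumulative: 20
Frame 2: SPARE (8+2=10). 10 + next roll (10) = 20. Cumulative: 40
Frame 3: STRIKE. 10 + next two rolls (0+9) = 19. Cumulative: 59
Frame 4: OPEN (0+9=9). Cumulative: 68
Frame 5: SPARE (2+8=10). 10 + next roll (1) = 11. Cumulative: 79
Frame 6: OPEN (1+4=5). Cumulative: 84
Frame 7: SPARE (5+5=10). 10 + next roll (3) = 13. Cumulative: 97
Frame 8: OPEN (3+2=5). Cumulative: 102
Frame 9: STRIKE. 10 + next two rolls (10+9) = 29. Cumulative: 131
Frame 10: STRIKE. Sum of all frame-10 rolls (10+9+1) = 20. Cumulative: 151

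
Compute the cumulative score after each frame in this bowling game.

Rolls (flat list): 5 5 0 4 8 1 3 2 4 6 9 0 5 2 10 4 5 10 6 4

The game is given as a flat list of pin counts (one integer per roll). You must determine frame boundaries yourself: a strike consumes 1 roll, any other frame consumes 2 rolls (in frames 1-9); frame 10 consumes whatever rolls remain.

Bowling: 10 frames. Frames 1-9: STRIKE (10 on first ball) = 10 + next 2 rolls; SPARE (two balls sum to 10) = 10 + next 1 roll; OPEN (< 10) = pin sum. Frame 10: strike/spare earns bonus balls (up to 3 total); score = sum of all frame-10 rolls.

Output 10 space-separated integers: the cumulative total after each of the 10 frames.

Frame 1: SPARE (5+5=10). 10 + next roll (0) = 10. Cumulative: 10
Frame 2: OPEN (0+4=4). Cumulative: 14
Frame 3: OPEN (8+1=9). Cumulative: 23
Frame 4: OPEN (3+2=5). Cumulative: 28
Frame 5: SPARE (4+6=10). 10 + next roll (9) = 19. Cumulative: 47
Frame 6: OPEN (9+0=9). Cumulative: 56
Frame 7: OPEN (5+2=7). Cumulative: 63
Frame 8: STRIKE. 10 + next two rolls (4+5) = 19. Cumulative: 82
Frame 9: OPEN (4+5=9). Cumulative: 91
Frame 10: STRIKE. Sum of all frame-10 rolls (10+6+4) = 20. Cumulative: 111

Answer: 10 14 23 28 47 56 63 82 91 111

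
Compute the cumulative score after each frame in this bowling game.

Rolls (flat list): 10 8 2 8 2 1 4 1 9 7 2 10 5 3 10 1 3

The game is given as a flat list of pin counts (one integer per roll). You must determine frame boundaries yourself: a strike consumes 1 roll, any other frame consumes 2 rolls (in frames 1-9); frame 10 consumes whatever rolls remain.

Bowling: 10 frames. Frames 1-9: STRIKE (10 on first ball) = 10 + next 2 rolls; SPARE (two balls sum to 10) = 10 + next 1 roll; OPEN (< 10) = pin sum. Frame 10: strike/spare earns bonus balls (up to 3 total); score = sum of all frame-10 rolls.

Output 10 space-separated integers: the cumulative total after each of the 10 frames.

Answer: 20 38 49 54 71 80 98 106 120 124

Derivation:
Frame 1: STRIKE. 10 + next two rolls (8+2) = 20. Cumulative: 20
Frame 2: SPARE (8+2=10). 10 + next roll (8) = 18. Cumulative: 38
Frame 3: SPARE (8+2=10). 10 + next roll (1) = 11. Cumulative: 49
Frame 4: OPEN (1+4=5). Cumulative: 54
Frame 5: SPARE (1+9=10). 10 + next roll (7) = 17. Cumulative: 71
Frame 6: OPEN (7+2=9). Cumulative: 80
Frame 7: STRIKE. 10 + next two rolls (5+3) = 18. Cumulative: 98
Frame 8: OPEN (5+3=8). Cumulative: 106
Frame 9: STRIKE. 10 + next two rolls (1+3) = 14. Cumulative: 120
Frame 10: OPEN. Sum of all frame-10 rolls (1+3) = 4. Cumulative: 124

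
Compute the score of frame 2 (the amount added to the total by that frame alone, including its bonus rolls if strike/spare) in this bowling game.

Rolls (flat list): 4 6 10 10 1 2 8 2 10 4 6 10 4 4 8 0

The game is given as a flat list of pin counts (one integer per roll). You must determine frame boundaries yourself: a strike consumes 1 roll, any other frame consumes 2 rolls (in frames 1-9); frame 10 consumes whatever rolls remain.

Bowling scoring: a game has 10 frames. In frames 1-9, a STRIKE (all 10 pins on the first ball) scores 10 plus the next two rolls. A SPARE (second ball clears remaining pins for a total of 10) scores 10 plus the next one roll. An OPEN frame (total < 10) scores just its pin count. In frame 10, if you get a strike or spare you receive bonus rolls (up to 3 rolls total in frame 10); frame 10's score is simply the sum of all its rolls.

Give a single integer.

Frame 1: SPARE (4+6=10). 10 + next roll (10) = 20. Cumulative: 20
Frame 2: STRIKE. 10 + next two rolls (10+1) = 21. Cumulative: 41
Frame 3: STRIKE. 10 + next two rolls (1+2) = 13. Cumulative: 54
Frame 4: OPEN (1+2=3). Cumulative: 57

Answer: 21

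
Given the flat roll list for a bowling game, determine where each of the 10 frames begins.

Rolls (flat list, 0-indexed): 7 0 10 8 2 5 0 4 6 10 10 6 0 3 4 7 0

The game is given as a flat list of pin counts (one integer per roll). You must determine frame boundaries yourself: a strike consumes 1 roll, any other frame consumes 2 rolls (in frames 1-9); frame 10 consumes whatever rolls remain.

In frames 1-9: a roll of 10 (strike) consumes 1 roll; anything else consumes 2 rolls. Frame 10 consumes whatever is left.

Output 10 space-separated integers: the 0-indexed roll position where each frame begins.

Frame 1 starts at roll index 0: rolls=7,0 (sum=7), consumes 2 rolls
Frame 2 starts at roll index 2: roll=10 (strike), consumes 1 roll
Frame 3 starts at roll index 3: rolls=8,2 (sum=10), consumes 2 rolls
Frame 4 starts at roll index 5: rolls=5,0 (sum=5), consumes 2 rolls
Frame 5 starts at roll index 7: rolls=4,6 (sum=10), consumes 2 rolls
Frame 6 starts at roll index 9: roll=10 (strike), consumes 1 roll
Frame 7 starts at roll index 10: roll=10 (strike), consumes 1 roll
Frame 8 starts at roll index 11: rolls=6,0 (sum=6), consumes 2 rolls
Frame 9 starts at roll index 13: rolls=3,4 (sum=7), consumes 2 rolls
Frame 10 starts at roll index 15: 2 remaining rolls

Answer: 0 2 3 5 7 9 10 11 13 15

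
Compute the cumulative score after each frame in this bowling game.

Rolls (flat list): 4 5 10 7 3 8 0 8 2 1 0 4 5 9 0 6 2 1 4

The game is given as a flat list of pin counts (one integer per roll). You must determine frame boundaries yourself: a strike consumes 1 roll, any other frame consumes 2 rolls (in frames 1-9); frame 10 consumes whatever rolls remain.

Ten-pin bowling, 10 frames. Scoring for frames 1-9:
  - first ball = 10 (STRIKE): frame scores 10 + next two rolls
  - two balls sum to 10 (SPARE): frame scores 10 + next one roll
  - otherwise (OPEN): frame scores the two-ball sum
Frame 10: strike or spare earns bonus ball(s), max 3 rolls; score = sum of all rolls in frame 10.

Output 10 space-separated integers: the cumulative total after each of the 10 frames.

Frame 1: OPEN (4+5=9). Cumulative: 9
Frame 2: STRIKE. 10 + next two rolls (7+3) = 20. Cumulative: 29
Frame 3: SPARE (7+3=10). 10 + next roll (8) = 18. Cumulative: 47
Frame 4: OPEN (8+0=8). Cumulative: 55
Frame 5: SPARE (8+2=10). 10 + next roll (1) = 11. Cumulative: 66
Frame 6: OPEN (1+0=1). Cumulative: 67
Frame 7: OPEN (4+5=9). Cumulative: 76
Frame 8: OPEN (9+0=9). Cumulative: 85
Frame 9: OPEN (6+2=8). Cumulative: 93
Frame 10: OPEN. Sum of all frame-10 rolls (1+4) = 5. Cumulative: 98

Answer: 9 29 47 55 66 67 76 85 93 98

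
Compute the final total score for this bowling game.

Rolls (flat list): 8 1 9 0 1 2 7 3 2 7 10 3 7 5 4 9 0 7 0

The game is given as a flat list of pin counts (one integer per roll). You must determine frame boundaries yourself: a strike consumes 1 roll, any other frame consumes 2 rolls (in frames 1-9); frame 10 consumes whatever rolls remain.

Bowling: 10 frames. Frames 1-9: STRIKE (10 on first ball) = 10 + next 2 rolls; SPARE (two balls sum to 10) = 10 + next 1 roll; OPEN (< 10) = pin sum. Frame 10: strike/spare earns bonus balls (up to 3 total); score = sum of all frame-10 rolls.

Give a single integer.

Frame 1: OPEN (8+1=9). Cumulative: 9
Frame 2: OPEN (9+0=9). Cumulative: 18
Frame 3: OPEN (1+2=3). Cumulative: 21
Frame 4: SPARE (7+3=10). 10 + next roll (2) = 12. Cumulative: 33
Frame 5: OPEN (2+7=9). Cumulative: 42
Frame 6: STRIKE. 10 + next two rolls (3+7) = 20. Cumulative: 62
Frame 7: SPARE (3+7=10). 10 + next roll (5) = 15. Cumulative: 77
Frame 8: OPEN (5+4=9). Cumulative: 86
Frame 9: OPEN (9+0=9). Cumulative: 95
Frame 10: OPEN. Sum of all frame-10 rolls (7+0) = 7. Cumulative: 102

Answer: 102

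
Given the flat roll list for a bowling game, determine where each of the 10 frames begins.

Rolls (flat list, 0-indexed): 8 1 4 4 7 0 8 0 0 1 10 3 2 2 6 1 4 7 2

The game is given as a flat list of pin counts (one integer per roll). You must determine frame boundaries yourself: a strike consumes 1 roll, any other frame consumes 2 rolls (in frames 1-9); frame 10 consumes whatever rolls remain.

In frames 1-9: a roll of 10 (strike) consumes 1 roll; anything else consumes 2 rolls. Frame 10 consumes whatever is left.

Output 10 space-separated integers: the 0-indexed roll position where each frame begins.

Frame 1 starts at roll index 0: rolls=8,1 (sum=9), consumes 2 rolls
Frame 2 starts at roll index 2: rolls=4,4 (sum=8), consumes 2 rolls
Frame 3 starts at roll index 4: rolls=7,0 (sum=7), consumes 2 rolls
Frame 4 starts at roll index 6: rolls=8,0 (sum=8), consumes 2 rolls
Frame 5 starts at roll index 8: rolls=0,1 (sum=1), consumes 2 rolls
Frame 6 starts at roll index 10: roll=10 (strike), consumes 1 roll
Frame 7 starts at roll index 11: rolls=3,2 (sum=5), consumes 2 rolls
Frame 8 starts at roll index 13: rolls=2,6 (sum=8), consumes 2 rolls
Frame 9 starts at roll index 15: rolls=1,4 (sum=5), consumes 2 rolls
Frame 10 starts at roll index 17: 2 remaining rolls

Answer: 0 2 4 6 8 10 11 13 15 17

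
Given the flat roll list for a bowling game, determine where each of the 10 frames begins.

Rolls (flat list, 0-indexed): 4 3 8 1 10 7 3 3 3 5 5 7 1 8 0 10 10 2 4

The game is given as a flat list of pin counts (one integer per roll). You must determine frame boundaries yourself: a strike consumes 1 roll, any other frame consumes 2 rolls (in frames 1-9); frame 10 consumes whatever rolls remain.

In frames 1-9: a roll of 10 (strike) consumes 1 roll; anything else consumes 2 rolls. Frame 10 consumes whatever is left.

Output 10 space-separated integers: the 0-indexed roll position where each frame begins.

Answer: 0 2 4 5 7 9 11 13 15 16

Derivation:
Frame 1 starts at roll index 0: rolls=4,3 (sum=7), consumes 2 rolls
Frame 2 starts at roll index 2: rolls=8,1 (sum=9), consumes 2 rolls
Frame 3 starts at roll index 4: roll=10 (strike), consumes 1 roll
Frame 4 starts at roll index 5: rolls=7,3 (sum=10), consumes 2 rolls
Frame 5 starts at roll index 7: rolls=3,3 (sum=6), consumes 2 rolls
Frame 6 starts at roll index 9: rolls=5,5 (sum=10), consumes 2 rolls
Frame 7 starts at roll index 11: rolls=7,1 (sum=8), consumes 2 rolls
Frame 8 starts at roll index 13: rolls=8,0 (sum=8), consumes 2 rolls
Frame 9 starts at roll index 15: roll=10 (strike), consumes 1 roll
Frame 10 starts at roll index 16: 3 remaining rolls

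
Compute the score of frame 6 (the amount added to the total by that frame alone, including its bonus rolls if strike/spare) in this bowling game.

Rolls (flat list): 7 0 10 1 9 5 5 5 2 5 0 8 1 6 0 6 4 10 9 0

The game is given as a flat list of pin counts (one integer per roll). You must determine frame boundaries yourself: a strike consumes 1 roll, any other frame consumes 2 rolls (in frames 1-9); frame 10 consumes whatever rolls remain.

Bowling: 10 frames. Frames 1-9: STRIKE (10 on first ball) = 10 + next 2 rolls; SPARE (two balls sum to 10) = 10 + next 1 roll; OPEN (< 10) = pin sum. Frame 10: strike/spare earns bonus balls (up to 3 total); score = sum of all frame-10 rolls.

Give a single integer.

Frame 1: OPEN (7+0=7). Cumulative: 7
Frame 2: STRIKE. 10 + next two rolls (1+9) = 20. Cumulative: 27
Frame 3: SPARE (1+9=10). 10 + next roll (5) = 15. Cumulative: 42
Frame 4: SPARE (5+5=10). 10 + next roll (5) = 15. Cumulative: 57
Frame 5: OPEN (5+2=7). Cumulative: 64
Frame 6: OPEN (5+0=5). Cumulative: 69
Frame 7: OPEN (8+1=9). Cumulative: 78
Frame 8: OPEN (6+0=6). Cumulative: 84

Answer: 5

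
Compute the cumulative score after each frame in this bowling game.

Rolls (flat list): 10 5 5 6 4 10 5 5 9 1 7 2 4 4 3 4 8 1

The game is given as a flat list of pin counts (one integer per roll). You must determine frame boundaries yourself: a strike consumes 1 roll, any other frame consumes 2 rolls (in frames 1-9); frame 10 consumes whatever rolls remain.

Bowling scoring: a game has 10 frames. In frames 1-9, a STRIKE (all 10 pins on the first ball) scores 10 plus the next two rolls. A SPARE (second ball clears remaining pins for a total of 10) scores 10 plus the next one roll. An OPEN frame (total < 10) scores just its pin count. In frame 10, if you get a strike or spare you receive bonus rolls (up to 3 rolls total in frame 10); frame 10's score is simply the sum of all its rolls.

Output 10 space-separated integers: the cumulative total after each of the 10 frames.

Frame 1: STRIKE. 10 + next two rolls (5+5) = 20. Cumulative: 20
Frame 2: SPARE (5+5=10). 10 + next roll (6) = 16. Cumulative: 36
Frame 3: SPARE (6+4=10). 10 + next roll (10) = 20. Cumulative: 56
Frame 4: STRIKE. 10 + next two rolls (5+5) = 20. Cumulative: 76
Frame 5: SPARE (5+5=10). 10 + next roll (9) = 19. Cumulative: 95
Frame 6: SPARE (9+1=10). 10 + next roll (7) = 17. Cumulative: 112
Frame 7: OPEN (7+2=9). Cumulative: 121
Frame 8: OPEN (4+4=8). Cumulative: 129
Frame 9: OPEN (3+4=7). Cumulative: 136
Frame 10: OPEN. Sum of all frame-10 rolls (8+1) = 9. Cumulative: 145

Answer: 20 36 56 76 95 112 121 129 136 145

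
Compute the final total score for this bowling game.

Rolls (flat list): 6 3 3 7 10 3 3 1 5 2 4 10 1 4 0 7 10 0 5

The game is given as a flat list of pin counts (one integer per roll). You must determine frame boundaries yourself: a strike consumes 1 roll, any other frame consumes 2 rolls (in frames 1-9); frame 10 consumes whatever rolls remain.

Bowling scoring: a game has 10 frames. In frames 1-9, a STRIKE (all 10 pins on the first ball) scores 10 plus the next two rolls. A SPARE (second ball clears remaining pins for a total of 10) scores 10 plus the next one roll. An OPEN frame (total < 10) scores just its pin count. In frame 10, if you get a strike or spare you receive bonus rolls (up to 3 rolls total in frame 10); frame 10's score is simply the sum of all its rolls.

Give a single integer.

Answer: 105

Derivation:
Frame 1: OPEN (6+3=9). Cumulative: 9
Frame 2: SPARE (3+7=10). 10 + next roll (10) = 20. Cumulative: 29
Frame 3: STRIKE. 10 + next two rolls (3+3) = 16. Cumulative: 45
Frame 4: OPEN (3+3=6). Cumulative: 51
Frame 5: OPEN (1+5=6). Cumulative: 57
Frame 6: OPEN (2+4=6). Cumulative: 63
Frame 7: STRIKE. 10 + next two rolls (1+4) = 15. Cumulative: 78
Frame 8: OPEN (1+4=5). Cumulative: 83
Frame 9: OPEN (0+7=7). Cumulative: 90
Frame 10: STRIKE. Sum of all frame-10 rolls (10+0+5) = 15. Cumulative: 105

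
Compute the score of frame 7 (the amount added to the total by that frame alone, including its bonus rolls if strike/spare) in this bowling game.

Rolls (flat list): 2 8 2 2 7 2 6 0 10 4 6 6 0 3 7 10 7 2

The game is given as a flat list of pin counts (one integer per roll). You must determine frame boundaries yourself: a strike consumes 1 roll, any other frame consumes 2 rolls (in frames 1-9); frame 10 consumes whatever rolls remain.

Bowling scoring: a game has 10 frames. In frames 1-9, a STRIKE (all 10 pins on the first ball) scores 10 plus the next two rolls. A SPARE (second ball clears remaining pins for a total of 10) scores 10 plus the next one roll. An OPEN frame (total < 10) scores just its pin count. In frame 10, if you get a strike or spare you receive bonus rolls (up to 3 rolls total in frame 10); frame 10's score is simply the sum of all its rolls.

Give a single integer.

Answer: 6

Derivation:
Frame 1: SPARE (2+8=10). 10 + next roll (2) = 12. Cumulative: 12
Frame 2: OPEN (2+2=4). Cumulative: 16
Frame 3: OPEN (7+2=9). Cumulative: 25
Frame 4: OPEN (6+0=6). Cumulative: 31
Frame 5: STRIKE. 10 + next two rolls (4+6) = 20. Cumulative: 51
Frame 6: SPARE (4+6=10). 10 + next roll (6) = 16. Cumulative: 67
Frame 7: OPEN (6+0=6). Cumulative: 73
Frame 8: SPARE (3+7=10). 10 + next roll (10) = 20. Cumulative: 93
Frame 9: STRIKE. 10 + next two rolls (7+2) = 19. Cumulative: 112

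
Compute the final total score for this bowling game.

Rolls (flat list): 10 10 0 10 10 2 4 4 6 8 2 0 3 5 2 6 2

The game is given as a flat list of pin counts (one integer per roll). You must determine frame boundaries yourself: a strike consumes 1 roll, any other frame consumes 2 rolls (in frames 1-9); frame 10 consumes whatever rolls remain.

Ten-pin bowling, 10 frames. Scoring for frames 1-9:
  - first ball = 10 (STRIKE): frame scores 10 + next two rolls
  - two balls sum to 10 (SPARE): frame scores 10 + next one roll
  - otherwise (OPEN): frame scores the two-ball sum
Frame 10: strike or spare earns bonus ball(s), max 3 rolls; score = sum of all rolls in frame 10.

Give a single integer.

Answer: 128

Derivation:
Frame 1: STRIKE. 10 + next two rolls (10+0) = 20. Cumulative: 20
Frame 2: STRIKE. 10 + next two rolls (0+10) = 20. Cumulative: 40
Frame 3: SPARE (0+10=10). 10 + next roll (10) = 20. Cumulative: 60
Frame 4: STRIKE. 10 + next two rolls (2+4) = 16. Cumulative: 76
Frame 5: OPEN (2+4=6). Cumulative: 82
Frame 6: SPARE (4+6=10). 10 + next roll (8) = 18. Cumulative: 100
Frame 7: SPARE (8+2=10). 10 + next roll (0) = 10. Cumulative: 110
Frame 8: OPEN (0+3=3). Cumulative: 113
Frame 9: OPEN (5+2=7). Cumulative: 120
Frame 10: OPEN. Sum of all frame-10 rolls (6+2) = 8. Cumulative: 128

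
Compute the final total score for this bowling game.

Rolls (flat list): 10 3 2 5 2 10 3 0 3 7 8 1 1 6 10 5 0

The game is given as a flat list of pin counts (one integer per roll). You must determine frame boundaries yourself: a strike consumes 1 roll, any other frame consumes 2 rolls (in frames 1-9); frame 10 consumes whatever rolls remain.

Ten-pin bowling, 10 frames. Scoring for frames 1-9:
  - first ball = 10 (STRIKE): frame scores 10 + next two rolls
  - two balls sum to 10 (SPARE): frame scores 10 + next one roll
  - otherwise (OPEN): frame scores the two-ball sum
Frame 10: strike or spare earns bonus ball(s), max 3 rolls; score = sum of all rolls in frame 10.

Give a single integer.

Frame 1: STRIKE. 10 + next two rolls (3+2) = 15. Cumulative: 15
Frame 2: OPEN (3+2=5). Cumulative: 20
Frame 3: OPEN (5+2=7). Cumulative: 27
Frame 4: STRIKE. 10 + next two rolls (3+0) = 13. Cumulative: 40
Frame 5: OPEN (3+0=3). Cumulative: 43
Frame 6: SPARE (3+7=10). 10 + next roll (8) = 18. Cumulative: 61
Frame 7: OPEN (8+1=9). Cumulative: 70
Frame 8: OPEN (1+6=7). Cumulative: 77
Frame 9: STRIKE. 10 + next two rolls (5+0) = 15. Cumulative: 92
Frame 10: OPEN. Sum of all frame-10 rolls (5+0) = 5. Cumulative: 97

Answer: 97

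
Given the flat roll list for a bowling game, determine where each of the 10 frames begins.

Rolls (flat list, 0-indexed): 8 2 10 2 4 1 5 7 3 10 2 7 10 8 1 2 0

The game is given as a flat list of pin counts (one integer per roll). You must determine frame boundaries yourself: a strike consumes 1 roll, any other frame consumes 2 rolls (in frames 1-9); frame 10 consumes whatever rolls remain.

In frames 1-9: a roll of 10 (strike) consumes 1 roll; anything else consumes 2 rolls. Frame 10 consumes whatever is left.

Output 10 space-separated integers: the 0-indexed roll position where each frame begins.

Answer: 0 2 3 5 7 9 10 12 13 15

Derivation:
Frame 1 starts at roll index 0: rolls=8,2 (sum=10), consumes 2 rolls
Frame 2 starts at roll index 2: roll=10 (strike), consumes 1 roll
Frame 3 starts at roll index 3: rolls=2,4 (sum=6), consumes 2 rolls
Frame 4 starts at roll index 5: rolls=1,5 (sum=6), consumes 2 rolls
Frame 5 starts at roll index 7: rolls=7,3 (sum=10), consumes 2 rolls
Frame 6 starts at roll index 9: roll=10 (strike), consumes 1 roll
Frame 7 starts at roll index 10: rolls=2,7 (sum=9), consumes 2 rolls
Frame 8 starts at roll index 12: roll=10 (strike), consumes 1 roll
Frame 9 starts at roll index 13: rolls=8,1 (sum=9), consumes 2 rolls
Frame 10 starts at roll index 15: 2 remaining rolls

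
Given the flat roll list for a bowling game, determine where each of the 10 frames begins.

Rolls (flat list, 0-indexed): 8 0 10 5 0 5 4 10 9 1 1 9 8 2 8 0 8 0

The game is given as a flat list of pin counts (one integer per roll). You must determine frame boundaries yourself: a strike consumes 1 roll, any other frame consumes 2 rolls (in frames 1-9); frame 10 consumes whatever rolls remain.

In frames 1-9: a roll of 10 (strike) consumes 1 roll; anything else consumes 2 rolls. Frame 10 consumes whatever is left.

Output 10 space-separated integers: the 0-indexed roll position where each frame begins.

Frame 1 starts at roll index 0: rolls=8,0 (sum=8), consumes 2 rolls
Frame 2 starts at roll index 2: roll=10 (strike), consumes 1 roll
Frame 3 starts at roll index 3: rolls=5,0 (sum=5), consumes 2 rolls
Frame 4 starts at roll index 5: rolls=5,4 (sum=9), consumes 2 rolls
Frame 5 starts at roll index 7: roll=10 (strike), consumes 1 roll
Frame 6 starts at roll index 8: rolls=9,1 (sum=10), consumes 2 rolls
Frame 7 starts at roll index 10: rolls=1,9 (sum=10), consumes 2 rolls
Frame 8 starts at roll index 12: rolls=8,2 (sum=10), consumes 2 rolls
Frame 9 starts at roll index 14: rolls=8,0 (sum=8), consumes 2 rolls
Frame 10 starts at roll index 16: 2 remaining rolls

Answer: 0 2 3 5 7 8 10 12 14 16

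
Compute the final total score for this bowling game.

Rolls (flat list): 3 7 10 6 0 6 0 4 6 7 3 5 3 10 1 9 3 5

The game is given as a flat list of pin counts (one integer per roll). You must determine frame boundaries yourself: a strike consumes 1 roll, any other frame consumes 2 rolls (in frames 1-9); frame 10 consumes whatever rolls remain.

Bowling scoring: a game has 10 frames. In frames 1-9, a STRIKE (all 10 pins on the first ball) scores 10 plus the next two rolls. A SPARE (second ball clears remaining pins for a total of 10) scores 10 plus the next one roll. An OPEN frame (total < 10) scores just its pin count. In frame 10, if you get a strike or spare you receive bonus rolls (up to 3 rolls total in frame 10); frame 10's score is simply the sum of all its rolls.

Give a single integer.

Answer: 129

Derivation:
Frame 1: SPARE (3+7=10). 10 + next roll (10) = 20. Cumulative: 20
Frame 2: STRIKE. 10 + next two rolls (6+0) = 16. Cumulative: 36
Frame 3: OPEN (6+0=6). Cumulative: 42
Frame 4: OPEN (6+0=6). Cumulative: 48
Frame 5: SPARE (4+6=10). 10 + next roll (7) = 17. Cumulative: 65
Frame 6: SPARE (7+3=10). 10 + next roll (5) = 15. Cumulative: 80
Frame 7: OPEN (5+3=8). Cumulative: 88
Frame 8: STRIKE. 10 + next two rolls (1+9) = 20. Cumulative: 108
Frame 9: SPARE (1+9=10). 10 + next roll (3) = 13. Cumulative: 121
Frame 10: OPEN. Sum of all frame-10 rolls (3+5) = 8. Cumulative: 129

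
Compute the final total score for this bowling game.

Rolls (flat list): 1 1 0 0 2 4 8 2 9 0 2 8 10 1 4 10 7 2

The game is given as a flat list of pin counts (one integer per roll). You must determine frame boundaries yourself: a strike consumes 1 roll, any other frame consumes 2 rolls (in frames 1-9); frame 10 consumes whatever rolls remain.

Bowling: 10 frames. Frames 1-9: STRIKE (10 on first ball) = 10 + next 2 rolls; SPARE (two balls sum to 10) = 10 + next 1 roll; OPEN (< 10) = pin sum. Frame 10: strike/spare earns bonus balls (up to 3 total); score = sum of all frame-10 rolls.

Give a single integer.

Frame 1: OPEN (1+1=2). Cumulative: 2
Frame 2: OPEN (0+0=0). Cumulative: 2
Frame 3: OPEN (2+4=6). Cumulative: 8
Frame 4: SPARE (8+2=10). 10 + next roll (9) = 19. Cumulative: 27
Frame 5: OPEN (9+0=9). Cumulative: 36
Frame 6: SPARE (2+8=10). 10 + next roll (10) = 20. Cumulative: 56
Frame 7: STRIKE. 10 + next two rolls (1+4) = 15. Cumulative: 71
Frame 8: OPEN (1+4=5). Cumulative: 76
Frame 9: STRIKE. 10 + next two rolls (7+2) = 19. Cumulative: 95
Frame 10: OPEN. Sum of all frame-10 rolls (7+2) = 9. Cumulative: 104

Answer: 104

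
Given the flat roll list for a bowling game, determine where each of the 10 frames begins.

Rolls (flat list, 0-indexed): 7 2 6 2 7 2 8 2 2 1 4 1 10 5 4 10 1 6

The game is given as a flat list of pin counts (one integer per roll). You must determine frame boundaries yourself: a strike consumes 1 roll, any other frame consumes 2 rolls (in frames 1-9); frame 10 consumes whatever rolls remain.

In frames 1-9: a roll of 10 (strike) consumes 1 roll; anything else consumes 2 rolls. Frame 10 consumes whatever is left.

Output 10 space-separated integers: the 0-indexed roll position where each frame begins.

Answer: 0 2 4 6 8 10 12 13 15 16

Derivation:
Frame 1 starts at roll index 0: rolls=7,2 (sum=9), consumes 2 rolls
Frame 2 starts at roll index 2: rolls=6,2 (sum=8), consumes 2 rolls
Frame 3 starts at roll index 4: rolls=7,2 (sum=9), consumes 2 rolls
Frame 4 starts at roll index 6: rolls=8,2 (sum=10), consumes 2 rolls
Frame 5 starts at roll index 8: rolls=2,1 (sum=3), consumes 2 rolls
Frame 6 starts at roll index 10: rolls=4,1 (sum=5), consumes 2 rolls
Frame 7 starts at roll index 12: roll=10 (strike), consumes 1 roll
Frame 8 starts at roll index 13: rolls=5,4 (sum=9), consumes 2 rolls
Frame 9 starts at roll index 15: roll=10 (strike), consumes 1 roll
Frame 10 starts at roll index 16: 2 remaining rolls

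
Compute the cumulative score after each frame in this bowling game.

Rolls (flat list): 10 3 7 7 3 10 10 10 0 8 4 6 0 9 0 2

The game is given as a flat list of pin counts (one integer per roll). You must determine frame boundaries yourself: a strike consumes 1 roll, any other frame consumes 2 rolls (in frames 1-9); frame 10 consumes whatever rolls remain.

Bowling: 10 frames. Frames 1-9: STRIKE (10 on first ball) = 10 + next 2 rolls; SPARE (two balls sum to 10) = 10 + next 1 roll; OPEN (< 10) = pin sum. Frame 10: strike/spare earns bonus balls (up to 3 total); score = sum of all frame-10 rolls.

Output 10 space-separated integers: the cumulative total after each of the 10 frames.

Frame 1: STRIKE. 10 + next two rolls (3+7) = 20. Cumulative: 20
Frame 2: SPARE (3+7=10). 10 + next roll (7) = 17. Cumulative: 37
Frame 3: SPARE (7+3=10). 10 + next roll (10) = 20. Cumulative: 57
Frame 4: STRIKE. 10 + next two rolls (10+10) = 30. Cumulative: 87
Frame 5: STRIKE. 10 + next two rolls (10+0) = 20. Cumulative: 107
Frame 6: STRIKE. 10 + next two rolls (0+8) = 18. Cumulative: 125
Frame 7: OPEN (0+8=8). Cumulative: 133
Frame 8: SPARE (4+6=10). 10 + next roll (0) = 10. Cumulative: 143
Frame 9: OPEN (0+9=9). Cumulative: 152
Frame 10: OPEN. Sum of all frame-10 rolls (0+2) = 2. Cumulative: 154

Answer: 20 37 57 87 107 125 133 143 152 154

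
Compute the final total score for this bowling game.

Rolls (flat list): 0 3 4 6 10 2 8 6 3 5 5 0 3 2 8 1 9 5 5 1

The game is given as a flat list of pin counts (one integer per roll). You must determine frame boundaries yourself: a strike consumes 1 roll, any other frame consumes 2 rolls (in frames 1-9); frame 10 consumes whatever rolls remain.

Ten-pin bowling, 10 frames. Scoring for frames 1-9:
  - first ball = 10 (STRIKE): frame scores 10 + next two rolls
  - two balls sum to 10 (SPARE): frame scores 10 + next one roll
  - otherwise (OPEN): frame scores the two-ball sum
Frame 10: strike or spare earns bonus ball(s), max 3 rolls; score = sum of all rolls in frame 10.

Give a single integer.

Frame 1: OPEN (0+3=3). Cumulative: 3
Frame 2: SPARE (4+6=10). 10 + next roll (10) = 20. Cumulative: 23
Frame 3: STRIKE. 10 + next two rolls (2+8) = 20. Cumulative: 43
Frame 4: SPARE (2+8=10). 10 + next roll (6) = 16. Cumulative: 59
Frame 5: OPEN (6+3=9). Cumulative: 68
Frame 6: SPARE (5+5=10). 10 + next roll (0) = 10. Cumulative: 78
Frame 7: OPEN (0+3=3). Cumulative: 81
Frame 8: SPARE (2+8=10). 10 + next roll (1) = 11. Cumulative: 92
Frame 9: SPARE (1+9=10). 10 + next roll (5) = 15. Cumulative: 107
Frame 10: SPARE. Sum of all frame-10 rolls (5+5+1) = 11. Cumulative: 118

Answer: 118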